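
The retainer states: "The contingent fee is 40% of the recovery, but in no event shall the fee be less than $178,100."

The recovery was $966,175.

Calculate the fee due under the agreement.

40% of $966,175 = $386,470.00
That exceeds the $178,100 minimum.

$386,470.00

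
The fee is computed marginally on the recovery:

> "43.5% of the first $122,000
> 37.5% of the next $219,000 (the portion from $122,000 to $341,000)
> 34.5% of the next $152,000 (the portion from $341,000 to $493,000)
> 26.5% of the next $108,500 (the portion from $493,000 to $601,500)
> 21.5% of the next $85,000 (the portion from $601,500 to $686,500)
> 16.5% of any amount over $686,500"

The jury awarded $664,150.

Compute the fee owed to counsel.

First $122,000 at 43.5% = $53,070.00
Next $219,000 at 37.5% = $82,125.00
Next $152,000 at 34.5% = $52,440.00
Next $108,500 at 26.5% = $28,752.50
Remaining $62,650 at 21.5% = $13,469.75
Fee: $53,070.00 + $82,125.00 + $52,440.00 + $28,752.50 + $13,469.75 = $229,857.25

$229,857.25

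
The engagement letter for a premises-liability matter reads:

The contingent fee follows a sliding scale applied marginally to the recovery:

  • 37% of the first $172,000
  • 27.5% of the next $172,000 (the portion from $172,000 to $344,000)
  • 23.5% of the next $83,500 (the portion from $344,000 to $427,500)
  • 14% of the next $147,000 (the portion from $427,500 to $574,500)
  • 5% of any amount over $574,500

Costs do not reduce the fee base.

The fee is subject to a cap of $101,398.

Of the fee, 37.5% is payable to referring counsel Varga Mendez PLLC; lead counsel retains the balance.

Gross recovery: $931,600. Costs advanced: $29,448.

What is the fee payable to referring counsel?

Fee base is the gross recovery, $931,600; costs are reimbursed separately.
First $172,000 at 37% = $63,640.00
Next $172,000 at 27.5% = $47,300.00
Next $83,500 at 23.5% = $19,622.50
Next $147,000 at 14% = $20,580.00
Remaining $357,100 at 5% = $17,855.00
Fee: $63,640.00 + $47,300.00 + $19,622.50 + $20,580.00 + $17,855.00 = $168,997.50
$168,997.50 exceeds the $101,398 cap, so the fee is capped at $101,398.00.
Referral share: 37.5% of $101,398.00 = $38,024.25; lead counsel retains $101,398.00 − $38,024.25 = $63,373.75.

$38,024.25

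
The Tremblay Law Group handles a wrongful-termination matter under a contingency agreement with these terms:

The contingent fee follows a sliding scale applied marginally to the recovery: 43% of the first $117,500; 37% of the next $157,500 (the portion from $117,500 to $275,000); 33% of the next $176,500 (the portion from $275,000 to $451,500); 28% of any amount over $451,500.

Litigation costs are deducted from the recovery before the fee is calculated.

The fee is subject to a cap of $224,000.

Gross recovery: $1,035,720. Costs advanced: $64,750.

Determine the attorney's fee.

$224,000.00

Fee base (net of costs): $1,035,720 − $64,750 = $970,970
First $117,500 at 43% = $50,525.00
Next $157,500 at 37% = $58,275.00
Next $176,500 at 33% = $58,245.00
Remaining $519,470 at 28% = $145,451.60
Fee: $50,525.00 + $58,275.00 + $58,245.00 + $145,451.60 = $312,496.60
$312,496.60 exceeds the $224,000 cap, so the fee is capped at $224,000.00.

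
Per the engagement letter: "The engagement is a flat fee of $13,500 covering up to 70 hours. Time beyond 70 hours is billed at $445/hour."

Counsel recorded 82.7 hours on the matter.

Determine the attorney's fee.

Flat fee: $13,500.00
Excess hours: 82.7 − 70 = 12.7
Overrun: 12.7 × $445 = $5,651.50
Total: $13,500.00 + $5,651.50 = $19,151.50

$19,151.50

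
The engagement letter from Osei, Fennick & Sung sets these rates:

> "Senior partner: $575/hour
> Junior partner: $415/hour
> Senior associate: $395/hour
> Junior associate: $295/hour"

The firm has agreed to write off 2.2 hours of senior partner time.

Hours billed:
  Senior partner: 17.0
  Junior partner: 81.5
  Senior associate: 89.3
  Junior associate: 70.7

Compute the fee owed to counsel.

Senior partner: 17.0 × $575 = $9,775.00
Junior partner: 81.5 × $415 = $33,822.50
Senior associate: 89.3 × $395 = $35,273.50
Junior associate: 70.7 × $295 = $20,856.50
Subtotal: $99,727.50
Write-off: 2.2 × $575 = $1,265.00
Total: $99,727.50 − $1,265.00 = $98,462.50

$98,462.50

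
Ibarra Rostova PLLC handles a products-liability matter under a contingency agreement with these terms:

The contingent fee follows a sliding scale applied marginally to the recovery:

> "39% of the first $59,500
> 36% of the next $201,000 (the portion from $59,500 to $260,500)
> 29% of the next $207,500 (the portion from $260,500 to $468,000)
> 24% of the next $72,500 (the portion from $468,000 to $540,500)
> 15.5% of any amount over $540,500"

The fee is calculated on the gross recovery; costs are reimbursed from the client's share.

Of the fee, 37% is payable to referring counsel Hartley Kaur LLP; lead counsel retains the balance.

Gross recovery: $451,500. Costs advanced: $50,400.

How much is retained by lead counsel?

$95,101.65

Fee base is the gross recovery, $451,500; costs are reimbursed separately.
First $59,500 at 39% = $23,205.00
Next $201,000 at 36% = $72,360.00
Remaining $191,000 at 29% = $55,390.00
Fee: $23,205.00 + $72,360.00 + $55,390.00 = $150,955.00
Referral share: 37% of $150,955.00 = $55,853.35; lead counsel retains $150,955.00 − $55,853.35 = $95,101.65.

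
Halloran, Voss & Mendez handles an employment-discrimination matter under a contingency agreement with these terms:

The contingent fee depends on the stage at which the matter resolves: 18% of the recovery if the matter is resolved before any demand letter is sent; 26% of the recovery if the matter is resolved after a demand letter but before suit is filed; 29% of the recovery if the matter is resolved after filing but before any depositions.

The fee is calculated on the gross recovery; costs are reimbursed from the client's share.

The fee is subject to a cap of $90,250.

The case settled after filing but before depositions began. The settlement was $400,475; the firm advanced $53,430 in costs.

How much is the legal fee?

Fee base is the gross recovery, $400,475; costs are reimbursed separately.
The matter settled after filing but before depositions began, so the 29% rate applies.
$400,475 × 29% = $116,137.75
$116,137.75 exceeds the $90,250 cap, so the fee is capped at $90,250.00.

$90,250.00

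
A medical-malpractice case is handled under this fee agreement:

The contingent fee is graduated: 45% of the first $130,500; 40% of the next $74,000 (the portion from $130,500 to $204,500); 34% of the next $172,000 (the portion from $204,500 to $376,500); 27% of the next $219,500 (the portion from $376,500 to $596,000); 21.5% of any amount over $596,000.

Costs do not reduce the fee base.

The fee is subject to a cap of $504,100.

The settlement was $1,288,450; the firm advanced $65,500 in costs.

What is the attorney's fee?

$354,946.75

Fee base is the gross recovery, $1,288,450; costs are reimbursed separately.
First $130,500 at 45% = $58,725.00
Next $74,000 at 40% = $29,600.00
Next $172,000 at 34% = $58,480.00
Next $219,500 at 27% = $59,265.00
Remaining $692,450 at 21.5% = $148,876.75
Fee: $58,725.00 + $29,600.00 + $58,480.00 + $59,265.00 + $148,876.75 = $354,946.75
$354,946.75 is under the $504,100 cap.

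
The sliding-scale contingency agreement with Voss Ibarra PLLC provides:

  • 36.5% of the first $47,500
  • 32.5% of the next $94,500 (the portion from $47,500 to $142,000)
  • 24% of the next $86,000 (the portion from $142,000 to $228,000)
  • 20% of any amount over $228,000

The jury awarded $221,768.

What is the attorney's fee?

$67,194.32

First $47,500 at 36.5% = $17,337.50
Next $94,500 at 32.5% = $30,712.50
Remaining $79,768 at 24% = $19,144.32
Fee: $17,337.50 + $30,712.50 + $19,144.32 = $67,194.32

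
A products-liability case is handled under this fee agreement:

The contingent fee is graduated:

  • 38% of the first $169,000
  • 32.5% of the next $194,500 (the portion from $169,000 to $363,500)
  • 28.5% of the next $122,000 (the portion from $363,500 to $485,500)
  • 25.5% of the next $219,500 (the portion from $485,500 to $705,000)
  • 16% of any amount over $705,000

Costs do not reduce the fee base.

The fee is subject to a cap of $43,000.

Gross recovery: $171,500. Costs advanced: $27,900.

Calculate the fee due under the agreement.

Fee base is the gross recovery, $171,500; costs are reimbursed separately.
First $169,000 at 38% = $64,220.00
Remaining $2,500 at 32.5% = $812.50
Fee: $64,220.00 + $812.50 = $65,032.50
$65,032.50 exceeds the $43,000 cap, so the fee is capped at $43,000.00.

$43,000.00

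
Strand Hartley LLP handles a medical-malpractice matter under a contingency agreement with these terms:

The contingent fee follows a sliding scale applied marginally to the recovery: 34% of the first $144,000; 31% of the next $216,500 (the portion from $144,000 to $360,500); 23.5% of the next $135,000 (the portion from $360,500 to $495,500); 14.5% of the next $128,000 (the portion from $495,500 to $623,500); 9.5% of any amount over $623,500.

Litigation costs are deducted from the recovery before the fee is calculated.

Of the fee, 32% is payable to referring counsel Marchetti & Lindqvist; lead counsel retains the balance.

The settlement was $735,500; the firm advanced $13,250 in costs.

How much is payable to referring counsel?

Fee base (net of costs): $735,500 − $13,250 = $722,250
First $144,000 at 34% = $48,960.00
Next $216,500 at 31% = $67,115.00
Next $135,000 at 23.5% = $31,725.00
Next $128,000 at 14.5% = $18,560.00
Remaining $98,750 at 9.5% = $9,381.25
Fee: $48,960.00 + $67,115.00 + $31,725.00 + $18,560.00 + $9,381.25 = $175,741.25
Referral share: 32% of $175,741.25 = $56,237.20; lead counsel retains $175,741.25 − $56,237.20 = $119,504.05.

$56,237.20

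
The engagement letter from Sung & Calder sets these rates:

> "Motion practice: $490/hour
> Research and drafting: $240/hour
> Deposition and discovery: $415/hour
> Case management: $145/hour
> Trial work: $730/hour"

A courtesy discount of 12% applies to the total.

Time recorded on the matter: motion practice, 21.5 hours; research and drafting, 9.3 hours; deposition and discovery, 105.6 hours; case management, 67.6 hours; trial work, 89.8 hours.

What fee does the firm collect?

$116,113.36

Motion practice: 21.5 × $490 = $10,535.00
Research and drafting: 9.3 × $240 = $2,232.00
Deposition and discovery: 105.6 × $415 = $43,824.00
Case management: 67.6 × $145 = $9,802.00
Trial work: 89.8 × $730 = $65,554.00
Subtotal: $131,947.00
Less 12% discount: −$15,833.64
Total: $131,947.00 − $15,833.64 = $116,113.36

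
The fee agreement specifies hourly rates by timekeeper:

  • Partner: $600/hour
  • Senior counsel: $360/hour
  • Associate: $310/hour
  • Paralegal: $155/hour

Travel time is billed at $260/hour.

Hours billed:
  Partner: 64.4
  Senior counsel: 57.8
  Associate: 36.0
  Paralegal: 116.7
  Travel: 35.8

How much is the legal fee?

$98,004.50

Partner: 64.4 × $600 = $38,640.00
Senior counsel: 57.8 × $360 = $20,808.00
Associate: 36.0 × $310 = $11,160.00
Paralegal: 116.7 × $155 = $18,088.50
Subtotal: $38,640.00 + $20,808.00 + $11,160.00 + $18,088.50 = $88,696.50
Travel: 35.8 × $260 = $9,308.00
Total: $88,696.50 + $9,308.00 = $98,004.50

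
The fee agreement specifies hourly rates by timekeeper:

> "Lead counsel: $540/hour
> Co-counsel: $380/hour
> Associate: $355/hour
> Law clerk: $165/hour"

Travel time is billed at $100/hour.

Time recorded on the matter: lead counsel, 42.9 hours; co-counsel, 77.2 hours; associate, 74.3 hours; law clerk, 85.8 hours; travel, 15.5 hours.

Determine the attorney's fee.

Lead counsel: 42.9 × $540 = $23,166.00
Co-counsel: 77.2 × $380 = $29,336.00
Associate: 74.3 × $355 = $26,376.50
Law clerk: 85.8 × $165 = $14,157.00
Subtotal: $23,166.00 + $29,336.00 + $26,376.50 + $14,157.00 = $93,035.50
Travel: 15.5 × $100 = $1,550.00
Total: $93,035.50 + $1,550.00 = $94,585.50

$94,585.50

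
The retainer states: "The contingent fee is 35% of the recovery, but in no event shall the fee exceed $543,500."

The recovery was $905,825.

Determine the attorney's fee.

$317,038.75

35% of $905,825 = $317,038.75
That is under the $543,500 cap.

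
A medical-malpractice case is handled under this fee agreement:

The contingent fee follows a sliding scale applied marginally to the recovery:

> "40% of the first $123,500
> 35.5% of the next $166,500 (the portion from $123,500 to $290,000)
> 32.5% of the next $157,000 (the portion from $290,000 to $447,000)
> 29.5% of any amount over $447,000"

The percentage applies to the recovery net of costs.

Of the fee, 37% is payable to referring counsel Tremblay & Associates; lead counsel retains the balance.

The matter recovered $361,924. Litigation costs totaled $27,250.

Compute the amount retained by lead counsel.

$77,506.73

Fee base (net of costs): $361,924 − $27,250 = $334,674
First $123,500 at 40% = $49,400.00
Next $166,500 at 35.5% = $59,107.50
Remaining $44,674 at 32.5% = $14,519.05
Fee: $49,400.00 + $59,107.50 + $14,519.05 = $123,026.55
Referral share: 37% of $123,026.55 = $45,519.82; lead counsel retains $123,026.55 − $45,519.82 = $77,506.73.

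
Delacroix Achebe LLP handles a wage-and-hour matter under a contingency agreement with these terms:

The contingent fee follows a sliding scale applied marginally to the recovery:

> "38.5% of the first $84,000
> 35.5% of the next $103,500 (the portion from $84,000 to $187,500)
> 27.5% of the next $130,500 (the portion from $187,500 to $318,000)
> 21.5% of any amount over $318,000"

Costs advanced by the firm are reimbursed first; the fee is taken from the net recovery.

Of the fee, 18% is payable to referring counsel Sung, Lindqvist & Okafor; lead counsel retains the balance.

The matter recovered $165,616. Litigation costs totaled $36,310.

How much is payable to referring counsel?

$8,716.25

Fee base (net of costs): $165,616 − $36,310 = $129,306
First $84,000 at 38.5% = $32,340.00
Remaining $45,306 at 35.5% = $16,083.63
Fee: $32,340.00 + $16,083.63 = $48,423.63
Referral share: 18% of $48,423.63 = $8,716.25; lead counsel retains $48,423.63 − $8,716.25 = $39,707.38.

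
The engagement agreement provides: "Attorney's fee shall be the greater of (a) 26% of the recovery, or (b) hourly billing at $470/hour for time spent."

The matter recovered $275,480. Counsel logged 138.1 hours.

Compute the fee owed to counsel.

(a) 26% of $275,480 = $71,624.80
(b) 138.1 × $470 = $64,907.00
The greater is (a): $71,624.80.

$71,624.80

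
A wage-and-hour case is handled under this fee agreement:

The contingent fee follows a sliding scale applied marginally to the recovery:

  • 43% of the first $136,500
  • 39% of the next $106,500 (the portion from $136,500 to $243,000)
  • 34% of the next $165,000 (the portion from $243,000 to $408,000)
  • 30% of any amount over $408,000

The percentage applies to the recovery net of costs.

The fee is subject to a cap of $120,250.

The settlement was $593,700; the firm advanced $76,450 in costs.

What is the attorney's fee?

Fee base (net of costs): $593,700 − $76,450 = $517,250
First $136,500 at 43% = $58,695.00
Next $106,500 at 39% = $41,535.00
Next $165,000 at 34% = $56,100.00
Remaining $109,250 at 30% = $32,775.00
Fee: $58,695.00 + $41,535.00 + $56,100.00 + $32,775.00 = $189,105.00
$189,105.00 exceeds the $120,250 cap, so the fee is capped at $120,250.00.

$120,250.00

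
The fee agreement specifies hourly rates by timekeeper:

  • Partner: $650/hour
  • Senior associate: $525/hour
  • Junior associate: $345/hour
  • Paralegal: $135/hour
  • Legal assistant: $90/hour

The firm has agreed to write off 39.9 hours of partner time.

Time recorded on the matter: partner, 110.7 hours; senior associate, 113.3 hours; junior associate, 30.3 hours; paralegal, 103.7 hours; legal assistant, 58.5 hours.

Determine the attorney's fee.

$135,220.50

Partner: 110.7 × $650 = $71,955.00
Senior associate: 113.3 × $525 = $59,482.50
Junior associate: 30.3 × $345 = $10,453.50
Paralegal: 103.7 × $135 = $13,999.50
Legal assistant: 58.5 × $90 = $5,265.00
Subtotal: $161,155.50
Write-off: 39.9 × $650 = $25,935.00
Total: $161,155.50 − $25,935.00 = $135,220.50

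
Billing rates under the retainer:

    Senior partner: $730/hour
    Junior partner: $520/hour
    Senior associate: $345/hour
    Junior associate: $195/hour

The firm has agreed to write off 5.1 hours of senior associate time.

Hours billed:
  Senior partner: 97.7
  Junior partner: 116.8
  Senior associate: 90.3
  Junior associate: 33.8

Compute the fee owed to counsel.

$168,042.00

Senior partner: 97.7 × $730 = $71,321.00
Junior partner: 116.8 × $520 = $60,736.00
Senior associate: 90.3 × $345 = $31,153.50
Junior associate: 33.8 × $195 = $6,591.00
Subtotal: $169,801.50
Write-off: 5.1 × $345 = $1,759.50
Total: $169,801.50 − $1,759.50 = $168,042.00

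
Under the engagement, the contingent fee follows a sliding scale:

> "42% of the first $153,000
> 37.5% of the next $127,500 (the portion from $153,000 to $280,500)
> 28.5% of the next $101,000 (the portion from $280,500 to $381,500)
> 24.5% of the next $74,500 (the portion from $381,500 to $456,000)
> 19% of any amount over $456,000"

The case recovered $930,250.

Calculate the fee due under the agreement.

First $153,000 at 42% = $64,260.00
Next $127,500 at 37.5% = $47,812.50
Next $101,000 at 28.5% = $28,785.00
Next $74,500 at 24.5% = $18,252.50
Remaining $474,250 at 19% = $90,107.50
Fee: $64,260.00 + $47,812.50 + $28,785.00 + $18,252.50 + $90,107.50 = $249,217.50

$249,217.50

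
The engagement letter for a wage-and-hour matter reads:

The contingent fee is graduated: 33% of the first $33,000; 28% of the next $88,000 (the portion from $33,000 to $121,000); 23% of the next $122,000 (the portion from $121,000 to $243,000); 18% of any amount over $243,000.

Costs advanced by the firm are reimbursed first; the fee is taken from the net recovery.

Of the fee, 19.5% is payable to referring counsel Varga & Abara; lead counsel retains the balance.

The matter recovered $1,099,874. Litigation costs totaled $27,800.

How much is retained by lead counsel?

$171,322.77

Fee base (net of costs): $1,099,874 − $27,800 = $1,072,074
First $33,000 at 33% = $10,890.00
Next $88,000 at 28% = $24,640.00
Next $122,000 at 23% = $28,060.00
Remaining $829,074 at 18% = $149,233.32
Fee: $10,890.00 + $24,640.00 + $28,060.00 + $149,233.32 = $212,823.32
Referral share: 19.5% of $212,823.32 = $41,500.55; lead counsel retains $212,823.32 − $41,500.55 = $171,322.77.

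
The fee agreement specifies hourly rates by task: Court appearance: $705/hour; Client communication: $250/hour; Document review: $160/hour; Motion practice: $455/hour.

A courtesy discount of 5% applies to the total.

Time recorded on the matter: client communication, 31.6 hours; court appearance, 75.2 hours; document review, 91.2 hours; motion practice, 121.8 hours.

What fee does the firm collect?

Court appearance: 75.2 × $705 = $53,016.00
Client communication: 31.6 × $250 = $7,900.00
Document review: 91.2 × $160 = $14,592.00
Motion practice: 121.8 × $455 = $55,419.00
Subtotal: $130,927.00
Less 5% discount: −$6,546.35
Total: $130,927.00 − $6,546.35 = $124,380.65

$124,380.65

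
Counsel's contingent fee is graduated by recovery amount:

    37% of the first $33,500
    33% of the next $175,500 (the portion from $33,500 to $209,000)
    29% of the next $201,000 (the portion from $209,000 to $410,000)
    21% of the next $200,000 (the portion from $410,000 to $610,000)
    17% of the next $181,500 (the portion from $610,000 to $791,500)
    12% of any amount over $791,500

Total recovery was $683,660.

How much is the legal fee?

$183,122.20

First $33,500 at 37% = $12,395.00
Next $175,500 at 33% = $57,915.00
Next $201,000 at 29% = $58,290.00
Next $200,000 at 21% = $42,000.00
Remaining $73,660 at 17% = $12,522.20
Fee: $12,395.00 + $57,915.00 + $58,290.00 + $42,000.00 + $12,522.20 = $183,122.20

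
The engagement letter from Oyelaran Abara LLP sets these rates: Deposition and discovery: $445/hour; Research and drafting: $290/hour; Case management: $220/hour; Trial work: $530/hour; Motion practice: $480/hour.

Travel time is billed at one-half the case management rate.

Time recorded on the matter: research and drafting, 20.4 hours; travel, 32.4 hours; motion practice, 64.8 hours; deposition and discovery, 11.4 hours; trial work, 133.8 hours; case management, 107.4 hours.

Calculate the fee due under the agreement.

Deposition and discovery: 11.4 × $445 = $5,073.00
Research and drafting: 20.4 × $290 = $5,916.00
Case management: 107.4 × $220 = $23,628.00
Trial work: 133.8 × $530 = $70,914.00
Motion practice: 64.8 × $480 = $31,104.00
Subtotal: $5,073.00 + $5,916.00 + $23,628.00 + $70,914.00 + $31,104.00 = $136,635.00
Travel: 32.4 × ($220 ÷ 2) = 32.4 × $110.00 = $3,564.00
Total: $136,635.00 + $3,564.00 = $140,199.00

$140,199.00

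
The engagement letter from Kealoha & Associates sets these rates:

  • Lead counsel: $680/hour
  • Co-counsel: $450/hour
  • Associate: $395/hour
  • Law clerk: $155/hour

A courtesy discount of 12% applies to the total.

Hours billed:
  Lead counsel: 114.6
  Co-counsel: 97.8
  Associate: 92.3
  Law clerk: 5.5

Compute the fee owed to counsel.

Lead counsel: 114.6 × $680 = $77,928.00
Co-counsel: 97.8 × $450 = $44,010.00
Associate: 92.3 × $395 = $36,458.50
Law clerk: 5.5 × $155 = $852.50
Subtotal: $159,249.00
Less 12% discount: −$19,109.88
Total: $159,249.00 − $19,109.88 = $140,139.12

$140,139.12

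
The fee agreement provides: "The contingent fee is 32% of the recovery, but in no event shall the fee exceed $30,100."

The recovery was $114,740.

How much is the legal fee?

$30,100.00

32% of $114,740 = $36,716.80
That exceeds the $30,100 cap, so the fee is capped at $30,100.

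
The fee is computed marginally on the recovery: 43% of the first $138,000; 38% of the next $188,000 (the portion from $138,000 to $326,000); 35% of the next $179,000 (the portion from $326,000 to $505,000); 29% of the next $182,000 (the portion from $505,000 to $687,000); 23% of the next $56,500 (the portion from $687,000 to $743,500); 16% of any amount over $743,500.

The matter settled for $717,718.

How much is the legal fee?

First $138,000 at 43% = $59,340.00
Next $188,000 at 38% = $71,440.00
Next $179,000 at 35% = $62,650.00
Next $182,000 at 29% = $52,780.00
Remaining $30,718 at 23% = $7,065.14
Fee: $59,340.00 + $71,440.00 + $62,650.00 + $52,780.00 + $7,065.14 = $253,275.14

$253,275.14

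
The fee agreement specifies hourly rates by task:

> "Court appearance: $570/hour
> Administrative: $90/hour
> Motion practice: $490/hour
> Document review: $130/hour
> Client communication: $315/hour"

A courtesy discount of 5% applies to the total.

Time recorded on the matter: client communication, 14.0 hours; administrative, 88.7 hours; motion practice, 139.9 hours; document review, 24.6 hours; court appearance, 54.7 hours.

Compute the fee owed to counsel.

$109,554.95

Court appearance: 54.7 × $570 = $31,179.00
Administrative: 88.7 × $90 = $7,983.00
Motion practice: 139.9 × $490 = $68,551.00
Document review: 24.6 × $130 = $3,198.00
Client communication: 14.0 × $315 = $4,410.00
Subtotal: $115,321.00
Less 5% discount: −$5,766.05
Total: $115,321.00 − $5,766.05 = $109,554.95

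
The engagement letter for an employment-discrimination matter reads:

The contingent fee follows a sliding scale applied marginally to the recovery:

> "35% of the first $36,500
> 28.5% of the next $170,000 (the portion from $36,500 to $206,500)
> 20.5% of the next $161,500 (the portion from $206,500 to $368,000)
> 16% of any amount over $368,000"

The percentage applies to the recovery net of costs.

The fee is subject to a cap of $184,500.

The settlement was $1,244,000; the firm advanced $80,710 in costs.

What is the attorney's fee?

$184,500.00

Fee base (net of costs): $1,244,000 − $80,710 = $1,163,290
First $36,500 at 35% = $12,775.00
Next $170,000 at 28.5% = $48,450.00
Next $161,500 at 20.5% = $33,107.50
Remaining $795,290 at 16% = $127,246.40
Fee: $12,775.00 + $48,450.00 + $33,107.50 + $127,246.40 = $221,578.90
$221,578.90 exceeds the $184,500 cap, so the fee is capped at $184,500.00.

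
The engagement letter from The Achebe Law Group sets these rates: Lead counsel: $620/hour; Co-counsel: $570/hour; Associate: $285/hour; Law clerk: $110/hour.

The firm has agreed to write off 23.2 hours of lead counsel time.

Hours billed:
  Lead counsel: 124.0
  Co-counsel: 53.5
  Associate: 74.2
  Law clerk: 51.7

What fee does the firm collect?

Lead counsel: 124.0 × $620 = $76,880.00
Co-counsel: 53.5 × $570 = $30,495.00
Associate: 74.2 × $285 = $21,147.00
Law clerk: 51.7 × $110 = $5,687.00
Subtotal: $134,209.00
Write-off: 23.2 × $620 = $14,384.00
Total: $134,209.00 − $14,384.00 = $119,825.00

$119,825.00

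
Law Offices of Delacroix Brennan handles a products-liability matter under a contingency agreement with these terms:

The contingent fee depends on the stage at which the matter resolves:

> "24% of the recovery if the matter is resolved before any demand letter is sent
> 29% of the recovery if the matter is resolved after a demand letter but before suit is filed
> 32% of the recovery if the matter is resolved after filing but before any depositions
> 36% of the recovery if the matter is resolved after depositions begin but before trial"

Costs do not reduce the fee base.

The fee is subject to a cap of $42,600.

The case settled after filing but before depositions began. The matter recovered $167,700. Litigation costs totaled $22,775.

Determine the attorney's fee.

Fee base is the gross recovery, $167,700; costs are reimbursed separately.
The matter settled after filing but before depositions began, so the 32% rate applies.
$167,700 × 32% = $53,664.00
$53,664.00 exceeds the $42,600 cap, so the fee is capped at $42,600.00.

$42,600.00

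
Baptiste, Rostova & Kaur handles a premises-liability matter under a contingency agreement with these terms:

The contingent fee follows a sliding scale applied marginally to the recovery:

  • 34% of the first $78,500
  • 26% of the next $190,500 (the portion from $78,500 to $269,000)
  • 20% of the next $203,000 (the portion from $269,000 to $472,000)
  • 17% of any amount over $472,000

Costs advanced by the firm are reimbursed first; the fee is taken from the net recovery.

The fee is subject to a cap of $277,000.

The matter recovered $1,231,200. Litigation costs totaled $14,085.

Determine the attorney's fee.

Fee base (net of costs): $1,231,200 − $14,085 = $1,217,115
First $78,500 at 34% = $26,690.00
Next $190,500 at 26% = $49,530.00
Next $203,000 at 20% = $40,600.00
Remaining $745,115 at 17% = $126,669.55
Fee: $26,690.00 + $49,530.00 + $40,600.00 + $126,669.55 = $243,489.55
$243,489.55 is under the $277,000 cap.

$243,489.55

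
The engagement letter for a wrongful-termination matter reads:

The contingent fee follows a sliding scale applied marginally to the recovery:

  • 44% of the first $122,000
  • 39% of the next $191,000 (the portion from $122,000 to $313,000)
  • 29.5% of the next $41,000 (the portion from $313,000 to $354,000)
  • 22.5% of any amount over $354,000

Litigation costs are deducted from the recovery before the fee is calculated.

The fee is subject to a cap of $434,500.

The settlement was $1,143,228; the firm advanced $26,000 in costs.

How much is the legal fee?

$311,991.30

Fee base (net of costs): $1,143,228 − $26,000 = $1,117,228
First $122,000 at 44% = $53,680.00
Next $191,000 at 39% = $74,490.00
Next $41,000 at 29.5% = $12,095.00
Remaining $763,228 at 22.5% = $171,726.30
Fee: $53,680.00 + $74,490.00 + $12,095.00 + $171,726.30 = $311,991.30
$311,991.30 is under the $434,500 cap.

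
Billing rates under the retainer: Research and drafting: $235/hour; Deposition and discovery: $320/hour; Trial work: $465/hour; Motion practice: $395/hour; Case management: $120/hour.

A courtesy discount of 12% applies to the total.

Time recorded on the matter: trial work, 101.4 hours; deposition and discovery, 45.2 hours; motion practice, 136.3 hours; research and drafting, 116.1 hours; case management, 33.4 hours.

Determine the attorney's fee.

$129,135.60

Research and drafting: 116.1 × $235 = $27,283.50
Deposition and discovery: 45.2 × $320 = $14,464.00
Trial work: 101.4 × $465 = $47,151.00
Motion practice: 136.3 × $395 = $53,838.50
Case management: 33.4 × $120 = $4,008.00
Subtotal: $146,745.00
Less 12% discount: −$17,609.40
Total: $146,745.00 − $17,609.40 = $129,135.60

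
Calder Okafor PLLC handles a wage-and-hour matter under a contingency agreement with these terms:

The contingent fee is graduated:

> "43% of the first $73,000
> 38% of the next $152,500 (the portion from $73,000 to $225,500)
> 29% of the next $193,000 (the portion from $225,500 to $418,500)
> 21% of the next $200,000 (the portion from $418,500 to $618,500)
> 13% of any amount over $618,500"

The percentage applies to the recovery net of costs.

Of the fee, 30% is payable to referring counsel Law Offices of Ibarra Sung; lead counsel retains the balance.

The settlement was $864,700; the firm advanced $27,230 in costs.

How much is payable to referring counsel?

Fee base (net of costs): $864,700 − $27,230 = $837,470
First $73,000 at 43% = $31,390.00
Next $152,500 at 38% = $57,950.00
Next $193,000 at 29% = $55,970.00
Next $200,000 at 21% = $42,000.00
Remaining $218,970 at 13% = $28,466.10
Fee: $31,390.00 + $57,950.00 + $55,970.00 + $42,000.00 + $28,466.10 = $215,776.10
Referral share: 30% of $215,776.10 = $64,732.83; lead counsel retains $215,776.10 − $64,732.83 = $151,043.27.

$64,732.83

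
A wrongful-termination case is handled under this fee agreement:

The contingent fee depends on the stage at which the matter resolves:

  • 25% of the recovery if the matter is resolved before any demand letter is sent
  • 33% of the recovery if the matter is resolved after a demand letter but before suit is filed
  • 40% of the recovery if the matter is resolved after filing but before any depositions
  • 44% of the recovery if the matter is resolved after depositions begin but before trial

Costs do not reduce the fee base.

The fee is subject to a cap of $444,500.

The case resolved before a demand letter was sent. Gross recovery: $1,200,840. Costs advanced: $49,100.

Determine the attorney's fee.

Fee base is the gross recovery, $1,200,840; costs are reimbursed separately.
The matter resolved before a demand letter was sent, so the 25% rate applies.
$1,200,840 × 25% = $300,210.00
$300,210.00 is under the $444,500 cap.

$300,210.00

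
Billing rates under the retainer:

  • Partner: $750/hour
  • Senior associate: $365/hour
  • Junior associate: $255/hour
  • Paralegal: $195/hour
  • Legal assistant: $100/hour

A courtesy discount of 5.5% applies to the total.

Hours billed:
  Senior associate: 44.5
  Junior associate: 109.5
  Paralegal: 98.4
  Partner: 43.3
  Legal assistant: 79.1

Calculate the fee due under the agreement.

$98,032.41

Partner: 43.3 × $750 = $32,475.00
Senior associate: 44.5 × $365 = $16,242.50
Junior associate: 109.5 × $255 = $27,922.50
Paralegal: 98.4 × $195 = $19,188.00
Legal assistant: 79.1 × $100 = $7,910.00
Subtotal: $103,738.00
Less 5.5% discount: −$5,705.59
Total: $103,738.00 − $5,705.59 = $98,032.41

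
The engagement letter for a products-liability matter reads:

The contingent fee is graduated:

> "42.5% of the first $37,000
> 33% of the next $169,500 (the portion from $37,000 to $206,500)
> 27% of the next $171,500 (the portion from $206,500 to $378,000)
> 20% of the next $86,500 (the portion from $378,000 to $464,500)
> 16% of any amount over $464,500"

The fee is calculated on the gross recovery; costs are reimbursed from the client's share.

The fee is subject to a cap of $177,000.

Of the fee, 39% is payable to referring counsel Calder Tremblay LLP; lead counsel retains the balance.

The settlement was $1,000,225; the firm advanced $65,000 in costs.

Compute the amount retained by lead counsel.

$107,970.00

Fee base is the gross recovery, $1,000,225; costs are reimbursed separately.
First $37,000 at 42.5% = $15,725.00
Next $169,500 at 33% = $55,935.00
Next $171,500 at 27% = $46,305.00
Next $86,500 at 20% = $17,300.00
Remaining $535,725 at 16% = $85,716.00
Fee: $15,725.00 + $55,935.00 + $46,305.00 + $17,300.00 + $85,716.00 = $220,981.00
$220,981.00 exceeds the $177,000 cap, so the fee is capped at $177,000.00.
Referral share: 39% of $177,000.00 = $69,030.00; lead counsel retains $177,000.00 − $69,030.00 = $107,970.00.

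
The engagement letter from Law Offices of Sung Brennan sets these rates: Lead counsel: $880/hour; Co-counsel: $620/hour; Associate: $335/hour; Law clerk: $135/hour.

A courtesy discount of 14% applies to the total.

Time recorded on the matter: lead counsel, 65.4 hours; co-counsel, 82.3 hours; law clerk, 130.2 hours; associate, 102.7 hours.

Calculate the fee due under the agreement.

$138,081.17

Lead counsel: 65.4 × $880 = $57,552.00
Co-counsel: 82.3 × $620 = $51,026.00
Associate: 102.7 × $335 = $34,404.50
Law clerk: 130.2 × $135 = $17,577.00
Subtotal: $160,559.50
Less 14% discount: −$22,478.33
Total: $160,559.50 − $22,478.33 = $138,081.17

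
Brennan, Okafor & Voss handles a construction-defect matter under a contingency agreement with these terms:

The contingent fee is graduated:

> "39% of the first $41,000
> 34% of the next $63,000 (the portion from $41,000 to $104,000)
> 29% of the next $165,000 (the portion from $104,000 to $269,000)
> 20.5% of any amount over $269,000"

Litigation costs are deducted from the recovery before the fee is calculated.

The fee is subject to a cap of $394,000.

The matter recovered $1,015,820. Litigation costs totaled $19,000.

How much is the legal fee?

$234,463.10

Fee base (net of costs): $1,015,820 − $19,000 = $996,820
First $41,000 at 39% = $15,990.00
Next $63,000 at 34% = $21,420.00
Next $165,000 at 29% = $47,850.00
Remaining $727,820 at 20.5% = $149,203.10
Fee: $15,990.00 + $21,420.00 + $47,850.00 + $149,203.10 = $234,463.10
$234,463.10 is under the $394,000 cap.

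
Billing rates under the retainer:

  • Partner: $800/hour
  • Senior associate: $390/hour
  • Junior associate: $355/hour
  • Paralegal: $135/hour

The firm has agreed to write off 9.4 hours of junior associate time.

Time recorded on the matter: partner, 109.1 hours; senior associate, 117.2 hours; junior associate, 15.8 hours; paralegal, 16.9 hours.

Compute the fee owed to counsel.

$137,541.50

Partner: 109.1 × $800 = $87,280.00
Senior associate: 117.2 × $390 = $45,708.00
Junior associate: 15.8 × $355 = $5,609.00
Paralegal: 16.9 × $135 = $2,281.50
Subtotal: $140,878.50
Write-off: 9.4 × $355 = $3,337.00
Total: $140,878.50 − $3,337.00 = $137,541.50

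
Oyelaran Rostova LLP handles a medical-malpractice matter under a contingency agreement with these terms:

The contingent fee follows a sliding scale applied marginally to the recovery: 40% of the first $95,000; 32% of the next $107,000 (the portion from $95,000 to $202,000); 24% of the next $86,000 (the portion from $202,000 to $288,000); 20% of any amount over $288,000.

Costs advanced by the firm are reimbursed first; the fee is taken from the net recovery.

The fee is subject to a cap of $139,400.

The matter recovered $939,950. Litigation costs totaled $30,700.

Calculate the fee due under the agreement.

Fee base (net of costs): $939,950 − $30,700 = $909,250
First $95,000 at 40% = $38,000.00
Next $107,000 at 32% = $34,240.00
Next $86,000 at 24% = $20,640.00
Remaining $621,250 at 20% = $124,250.00
Fee: $38,000.00 + $34,240.00 + $20,640.00 + $124,250.00 = $217,130.00
$217,130.00 exceeds the $139,400 cap, so the fee is capped at $139,400.00.

$139,400.00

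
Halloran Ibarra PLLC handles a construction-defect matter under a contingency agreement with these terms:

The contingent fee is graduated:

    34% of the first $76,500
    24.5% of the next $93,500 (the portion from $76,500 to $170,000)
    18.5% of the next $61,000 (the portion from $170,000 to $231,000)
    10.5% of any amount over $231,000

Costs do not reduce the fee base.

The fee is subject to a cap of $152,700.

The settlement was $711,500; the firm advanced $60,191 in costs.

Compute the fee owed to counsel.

Fee base is the gross recovery, $711,500; costs are reimbursed separately.
First $76,500 at 34% = $26,010.00
Next $93,500 at 24.5% = $22,907.50
Next $61,000 at 18.5% = $11,285.00
Remaining $480,500 at 10.5% = $50,452.50
Fee: $26,010.00 + $22,907.50 + $11,285.00 + $50,452.50 = $110,655.00
$110,655.00 is under the $152,700 cap.

$110,655.00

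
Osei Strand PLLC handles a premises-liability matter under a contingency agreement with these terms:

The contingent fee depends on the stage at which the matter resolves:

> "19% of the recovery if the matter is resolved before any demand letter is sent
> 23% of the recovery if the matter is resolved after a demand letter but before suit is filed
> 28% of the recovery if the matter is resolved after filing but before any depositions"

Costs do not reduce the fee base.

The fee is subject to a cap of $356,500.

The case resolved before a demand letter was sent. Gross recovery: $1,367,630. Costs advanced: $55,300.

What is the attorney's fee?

$259,849.70

Fee base is the gross recovery, $1,367,630; costs are reimbursed separately.
The matter resolved before a demand letter was sent, so the 19% rate applies.
$1,367,630 × 19% = $259,849.70
$259,849.70 is under the $356,500 cap.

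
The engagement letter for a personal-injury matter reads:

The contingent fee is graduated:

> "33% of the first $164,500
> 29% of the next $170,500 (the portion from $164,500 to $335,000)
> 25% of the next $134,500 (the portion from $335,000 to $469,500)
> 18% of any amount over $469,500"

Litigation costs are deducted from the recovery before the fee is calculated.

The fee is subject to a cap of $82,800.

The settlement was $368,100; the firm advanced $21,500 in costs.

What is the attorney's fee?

Fee base (net of costs): $368,100 − $21,500 = $346,600
First $164,500 at 33% = $54,285.00
Next $170,500 at 29% = $49,445.00
Remaining $11,600 at 25% = $2,900.00
Fee: $54,285.00 + $49,445.00 + $2,900.00 = $106,630.00
$106,630.00 exceeds the $82,800 cap, so the fee is capped at $82,800.00.

$82,800.00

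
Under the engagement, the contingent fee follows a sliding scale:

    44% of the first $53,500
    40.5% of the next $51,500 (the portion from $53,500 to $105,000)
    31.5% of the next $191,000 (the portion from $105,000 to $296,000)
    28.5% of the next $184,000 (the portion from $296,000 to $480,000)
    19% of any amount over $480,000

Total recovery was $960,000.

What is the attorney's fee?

$248,202.50

First $53,500 at 44% = $23,540.00
Next $51,500 at 40.5% = $20,857.50
Next $191,000 at 31.5% = $60,165.00
Next $184,000 at 28.5% = $52,440.00
Remaining $480,000 at 19% = $91,200.00
Fee: $23,540.00 + $20,857.50 + $60,165.00 + $52,440.00 + $91,200.00 = $248,202.50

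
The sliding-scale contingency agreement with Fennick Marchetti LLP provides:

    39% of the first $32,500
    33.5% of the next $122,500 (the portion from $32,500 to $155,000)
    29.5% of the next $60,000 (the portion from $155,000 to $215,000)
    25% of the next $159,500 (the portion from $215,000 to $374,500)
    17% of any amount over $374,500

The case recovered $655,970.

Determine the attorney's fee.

$159,137.40

First $32,500 at 39% = $12,675.00
Next $122,500 at 33.5% = $41,037.50
Next $60,000 at 29.5% = $17,700.00
Next $159,500 at 25% = $39,875.00
Remaining $281,470 at 17% = $47,849.90
Fee: $12,675.00 + $41,037.50 + $17,700.00 + $39,875.00 + $47,849.90 = $159,137.40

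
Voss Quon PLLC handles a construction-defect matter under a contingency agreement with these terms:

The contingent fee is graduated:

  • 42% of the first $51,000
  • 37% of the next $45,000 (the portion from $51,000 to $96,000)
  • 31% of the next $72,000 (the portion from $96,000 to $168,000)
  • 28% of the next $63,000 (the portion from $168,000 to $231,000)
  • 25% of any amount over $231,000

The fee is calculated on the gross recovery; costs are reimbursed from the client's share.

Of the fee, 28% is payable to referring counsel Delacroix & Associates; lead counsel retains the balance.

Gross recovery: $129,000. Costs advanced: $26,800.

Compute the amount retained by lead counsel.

$34,776.00

Fee base is the gross recovery, $129,000; costs are reimbursed separately.
First $51,000 at 42% = $21,420.00
Next $45,000 at 37% = $16,650.00
Remaining $33,000 at 31% = $10,230.00
Fee: $21,420.00 + $16,650.00 + $10,230.00 = $48,300.00
Referral share: 28% of $48,300.00 = $13,524.00; lead counsel retains $48,300.00 − $13,524.00 = $34,776.00.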